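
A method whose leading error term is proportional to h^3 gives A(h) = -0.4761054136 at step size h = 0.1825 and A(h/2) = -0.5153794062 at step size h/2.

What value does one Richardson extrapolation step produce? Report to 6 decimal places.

-0.520990

r = 3, so 2^r = 8.
8 × (-0.5153794062) = -4.1230352496; subtract (-0.4761054136) → -3.6469298360
Denominator 8 − 1 = 7.
(8 × (-0.5153794062) − (-0.4761054136))/(8 − 1) = -0.5209899766
Shift from A(h/2): −0.0056105704.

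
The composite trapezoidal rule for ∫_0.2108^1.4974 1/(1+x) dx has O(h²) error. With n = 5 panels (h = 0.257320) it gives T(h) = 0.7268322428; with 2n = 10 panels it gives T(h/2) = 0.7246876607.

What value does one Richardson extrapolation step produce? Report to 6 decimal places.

r = 2, so 2^r = 4.
4*0.7246876607 = 2.8987506428; subtract 0.7268322428 → 2.1719184000
Denominator 4 − 1 = 3.
(4*0.7246876607 − 0.7268322428)/(4 − 1) = 0.7239728000
Shift from A(h/2): −0.0007148607.

0.723973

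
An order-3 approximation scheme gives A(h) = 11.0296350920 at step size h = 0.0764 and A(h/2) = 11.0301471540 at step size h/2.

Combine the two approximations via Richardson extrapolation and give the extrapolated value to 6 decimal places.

Leading term ∝ h^3; use weight 8 = 2^3.
Numerator 8 × A(h/2) − A(h) = 8 × 11.0301471540 − 11.0296350920 = 77.2115421400
77.2115421400 ÷ 7 = 11.0302203057

11.030220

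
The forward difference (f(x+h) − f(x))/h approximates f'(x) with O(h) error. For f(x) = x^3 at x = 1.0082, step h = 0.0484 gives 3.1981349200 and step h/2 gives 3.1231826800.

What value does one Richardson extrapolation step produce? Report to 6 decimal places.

Method order is 1; weight 2^1 = 2.
2·3.1231826800 = 6.2463653600; subtract 3.1981349200 → 3.0482304400
Divide by 2^1 − 1 = 1.
R = 3.0482304400/1 = 3.0482304400
Gap between inputs: 7.495e-02; correction applied: −0.0749522400.

3.048230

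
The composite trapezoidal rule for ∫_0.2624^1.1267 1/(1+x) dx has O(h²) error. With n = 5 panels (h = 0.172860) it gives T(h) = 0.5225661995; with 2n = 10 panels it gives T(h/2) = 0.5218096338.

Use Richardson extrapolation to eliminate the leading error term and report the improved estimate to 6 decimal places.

r = 2, so 2^r = 4.
Top: 4(0.5218096338) − (0.5225661995) = 1.5646723357
(4*0.5218096338 − 0.5225661995)/(4 − 1) = 0.5215574452

0.521557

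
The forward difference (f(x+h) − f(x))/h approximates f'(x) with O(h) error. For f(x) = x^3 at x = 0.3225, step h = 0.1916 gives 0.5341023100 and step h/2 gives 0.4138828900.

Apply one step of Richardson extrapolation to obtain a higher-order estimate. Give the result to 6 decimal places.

0.293663

Error is O(h^1); halving h shrinks it by 2^1 = 2.
Top: 2(0.4138828900) − (0.5341023100) = 0.2936634700
Divide by 2^1 − 1 = 1.
R = 0.2936634700/1 = 0.2936634700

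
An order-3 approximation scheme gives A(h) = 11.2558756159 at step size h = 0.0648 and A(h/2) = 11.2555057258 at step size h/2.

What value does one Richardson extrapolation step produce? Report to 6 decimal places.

Method order is 3; weight 2^3 = 8.
Numerator 8 × A(h/2) − A(h) = 8 × 11.2555057258 − 11.2558756159 = 78.7881701905
(8 × 11.2555057258 − 11.2558756159)/(8 − 1) = 11.2554528844
Gap between inputs: 3.699e-04; correction applied: −0.0000528414.

11.255453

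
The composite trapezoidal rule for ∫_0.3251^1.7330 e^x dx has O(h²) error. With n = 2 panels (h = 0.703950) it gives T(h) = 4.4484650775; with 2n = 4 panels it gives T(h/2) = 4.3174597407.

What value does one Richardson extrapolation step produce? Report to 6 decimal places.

4.273791

r = 2: numerator weight 4, denominator 3.
Difference of the inputs: 4.3174597407 − 4.4484650775 = -0.1310053368
Divide by 2^2 − 1 = 3: (-0.1310053368)/3 = -0.0436684456
R = A(h/2) + (A(h/2) − A(h))/3 = 4.3174597407 − 0.0436684456 = 4.2737912951
Gap between inputs: 1.310e-01; correction applied: −0.0436684456.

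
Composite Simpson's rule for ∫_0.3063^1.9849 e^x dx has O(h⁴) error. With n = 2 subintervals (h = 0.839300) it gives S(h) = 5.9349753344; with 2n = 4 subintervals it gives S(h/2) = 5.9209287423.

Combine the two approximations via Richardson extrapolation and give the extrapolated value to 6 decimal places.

5.919992

r = 4: numerator weight 16, denominator 15.
Numerator 16*A(h/2) − A(h) = 16*5.9209287423 − 5.9349753344 = 88.7998845424
Extrapolated: 88.7998845424 / 15 = 5.9199923028
Shift from A(h/2): −0.0009364395.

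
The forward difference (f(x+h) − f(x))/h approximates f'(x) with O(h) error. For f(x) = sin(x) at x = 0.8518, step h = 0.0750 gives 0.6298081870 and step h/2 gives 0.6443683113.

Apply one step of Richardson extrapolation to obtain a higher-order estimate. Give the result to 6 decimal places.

r = 1, so 2^r = 2.
Top: 2(0.6443683113) − (0.6298081870) = 0.6589284356
R = 0.6589284356/1 = 0.6589284356

0.658928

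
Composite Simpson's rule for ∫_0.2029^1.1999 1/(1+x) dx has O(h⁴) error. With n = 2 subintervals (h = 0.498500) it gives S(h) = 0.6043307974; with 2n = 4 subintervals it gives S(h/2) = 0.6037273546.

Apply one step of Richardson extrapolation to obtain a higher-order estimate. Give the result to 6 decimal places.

Error is O(h^4); halving h shrinks it by 2^4 = 16.
Top: 16(0.6037273546) − (0.6043307974) = 9.0553068762
Divide by 2^4 − 1 = 15.
9.0553068762 ÷ 15 = 0.6036871251

0.603687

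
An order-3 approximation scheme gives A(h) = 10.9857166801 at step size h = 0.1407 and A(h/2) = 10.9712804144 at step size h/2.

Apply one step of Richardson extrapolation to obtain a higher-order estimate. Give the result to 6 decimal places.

With r = 3 the leading error scales as h^3, so the weight is 2^3 = 8.
2^3*A(h/2) = 87.7702433152; minus A(h) gives 76.7845266351.
Divide by 2^3 − 1 = 7.
R = 76.7845266351/7 = 10.9692180907

10.969218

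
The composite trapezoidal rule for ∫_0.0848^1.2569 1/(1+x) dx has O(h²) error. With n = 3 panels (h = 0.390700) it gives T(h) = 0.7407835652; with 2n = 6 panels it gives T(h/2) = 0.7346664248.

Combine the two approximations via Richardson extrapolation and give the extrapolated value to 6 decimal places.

Error is O(h^2); halving h shrinks it by 2^2 = 4.
A(h/2) − A(h) = 0.7346664248 − 0.7407835652 = -0.0061171404
Correction (A(h/2) − A(h))/(4 − 1) = (-0.0061171404)/3 = -0.0020390468
R = A(h/2) + (A(h/2) − A(h))/3 = 0.7346664248 − 0.0020390468 = 0.7326273780

0.732627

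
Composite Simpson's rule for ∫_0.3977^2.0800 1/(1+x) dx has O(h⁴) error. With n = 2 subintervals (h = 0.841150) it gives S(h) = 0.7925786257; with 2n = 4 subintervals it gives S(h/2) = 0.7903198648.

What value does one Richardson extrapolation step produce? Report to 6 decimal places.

0.790169

Order 4 gives 2^r = 16 and 2^r − 1 = 15.
Top: 16(0.7903198648) − (0.7925786257) = 11.8525392111
(16 × 0.7903198648 − 0.7925786257)/(16 − 1) = 0.7901692807
Correction |R − A(h/2)| = 1.506e-04; gap |A(h/2) − A(h)| = 2.259e-03.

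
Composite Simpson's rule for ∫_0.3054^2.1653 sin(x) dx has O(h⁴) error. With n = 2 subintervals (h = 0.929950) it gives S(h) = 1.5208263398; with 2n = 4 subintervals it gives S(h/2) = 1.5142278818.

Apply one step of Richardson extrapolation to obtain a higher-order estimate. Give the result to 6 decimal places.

Order 4 gives 2^r = 16 and 2^r − 1 = 15.
Weighted: 24.2276461088 − 1.5208263398 = 22.7068197690
Denominator 16 − 1 = 15.
22.7068197690 ÷ 15 = 1.5137879846
Correction |R − A(h/2)| = 4.399e-04; gap |A(h/2) − A(h)| = 6.598e-03.

1.513788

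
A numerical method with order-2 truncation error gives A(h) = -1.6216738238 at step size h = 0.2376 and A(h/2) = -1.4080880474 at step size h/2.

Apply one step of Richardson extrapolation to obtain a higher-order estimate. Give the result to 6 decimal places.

-1.336893

Order 2 gives 2^r = 4 and 2^r − 1 = 3.
A(h/2) − A(h) = -1.4080880474 − (-1.6216738238) = 0.2135857764
Divide by 2^2 − 1 = 3: 0.2135857764/3 = 0.0711952588
R = -1.4080880474 + 0.0711952588 = -1.3368927886
Correction |R − A(h/2)| = 7.120e-02; gap |A(h/2) − A(h)| = 2.136e-01.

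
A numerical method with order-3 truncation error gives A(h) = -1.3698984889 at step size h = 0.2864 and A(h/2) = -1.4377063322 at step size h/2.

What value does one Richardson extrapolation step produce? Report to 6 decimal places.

-1.447393

Method order is 3; weight 2^3 = 8.
2^3 × A(h/2) = -11.5016506576; minus A(h) gives -10.1317521687.
Divide by 2^3 − 1 = 7.
R = (-10.1317521687)/7 = -1.4473931670
Gap between inputs: 6.781e-02; correction applied: −0.0096868348.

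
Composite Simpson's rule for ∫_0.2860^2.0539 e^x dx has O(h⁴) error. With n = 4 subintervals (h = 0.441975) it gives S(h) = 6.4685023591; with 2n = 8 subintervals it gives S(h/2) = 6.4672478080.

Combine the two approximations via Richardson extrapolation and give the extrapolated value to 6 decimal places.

6.467164

r = 4: numerator weight 16, denominator 15.
16·6.4672478080 = 103.4759649280; subtract 6.4685023591 → 97.0074625689
(16·6.4672478080 − 6.4685023591)/(16 − 1) = 6.4671641713
Correction |R − A(h/2)| = 8.364e-05; gap |A(h/2) − A(h)| = 1.255e-03.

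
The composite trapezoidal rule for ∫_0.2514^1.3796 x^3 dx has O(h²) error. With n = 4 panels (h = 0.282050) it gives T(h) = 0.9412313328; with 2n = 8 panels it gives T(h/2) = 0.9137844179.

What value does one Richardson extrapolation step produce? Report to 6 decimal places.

r = 2, so 2^r = 4.
Top: 4(0.9137844179) − (0.9412313328) = 2.7139063388
R = 2.7139063388/3 = 0.9046354463
Shift from A(h/2): −0.0091489716.

0.904635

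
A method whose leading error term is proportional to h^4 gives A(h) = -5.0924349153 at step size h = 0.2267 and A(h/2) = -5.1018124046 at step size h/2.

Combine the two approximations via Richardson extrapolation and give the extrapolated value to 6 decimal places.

-5.102438

Method order is 4; weight 2^4 = 16.
Top: 16(-5.1018124046) − (-5.0924349153) = -76.5365635583
Divide by 2^4 − 1 = 15.
(-76.5365635583) ÷ 15 = -5.1024375706
Correction |R − A(h/2)| = 6.252e-04; gap |A(h/2) − A(h)| = 9.377e-03.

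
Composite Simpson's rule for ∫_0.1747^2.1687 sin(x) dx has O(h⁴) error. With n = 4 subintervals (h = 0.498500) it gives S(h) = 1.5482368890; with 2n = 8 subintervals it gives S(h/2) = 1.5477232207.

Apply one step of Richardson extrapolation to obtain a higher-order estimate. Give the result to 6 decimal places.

Leading term ∝ h^4; use weight 16 = 2^4.
A(h/2) − A(h) = 1.5477232207 − 1.5482368890 = -0.0005136683
Divide by 2^4 − 1 = 15: (-0.0005136683)/15 = -0.0000342446
R = A(h/2) + (A(h/2) − A(h))/15 = 1.5477232207 − 0.0000342446 = 1.5476889761
Correction |R − A(h/2)| = 3.424e-05; gap |A(h/2) − A(h)| = 5.137e-04.

1.547689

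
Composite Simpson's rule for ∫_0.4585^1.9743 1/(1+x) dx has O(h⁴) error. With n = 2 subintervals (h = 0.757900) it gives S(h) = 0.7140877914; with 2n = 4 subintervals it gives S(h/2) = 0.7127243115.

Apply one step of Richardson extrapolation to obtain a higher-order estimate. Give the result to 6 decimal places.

Method order is 4; weight 2^4 = 16.
16·0.7127243115 = 11.4035889840; subtract 0.7140877914 → 10.6895011926
Divide by 2^4 − 1 = 15.
(16·0.7127243115 − 0.7140877914)/(16 − 1) = 0.7126334128
Shift from A(h/2): −0.0000908987.

0.712633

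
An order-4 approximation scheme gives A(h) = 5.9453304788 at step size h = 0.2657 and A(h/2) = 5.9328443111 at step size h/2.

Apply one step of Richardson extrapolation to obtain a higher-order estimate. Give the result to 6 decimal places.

r = 4: numerator weight 16, denominator 15.
Difference of the inputs: 5.9328443111 − 5.9453304788 = -0.0124861677
Divide by 2^4 − 1 = 15: (-0.0124861677)/15 = -0.0008324112
R = 5.9328443111 − 0.0008324112 = 5.9320118999
Shift from A(h/2): −0.0008324112.

5.932012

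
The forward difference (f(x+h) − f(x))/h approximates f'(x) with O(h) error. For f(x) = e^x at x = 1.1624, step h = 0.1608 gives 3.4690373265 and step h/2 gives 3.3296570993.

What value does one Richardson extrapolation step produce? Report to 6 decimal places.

3.190277

Error is O(h^1); halving h shrinks it by 2^1 = 2.
Numerator 2 × A(h/2) − A(h) = 2 × 3.3296570993 − 3.4690373265 = 3.1902768721
Extrapolated: 3.1902768721 / 1 = 3.1902768721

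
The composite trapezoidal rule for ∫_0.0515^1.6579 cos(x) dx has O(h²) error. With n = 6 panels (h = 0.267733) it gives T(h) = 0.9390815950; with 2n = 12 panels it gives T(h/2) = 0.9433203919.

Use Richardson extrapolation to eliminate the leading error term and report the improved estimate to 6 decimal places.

0.944733

Method order is 2; weight 2^2 = 4.
Top: 4(0.9433203919) − (0.9390815950) = 2.8341999726
Extrapolated: 2.8341999726 / 3 = 0.9447333242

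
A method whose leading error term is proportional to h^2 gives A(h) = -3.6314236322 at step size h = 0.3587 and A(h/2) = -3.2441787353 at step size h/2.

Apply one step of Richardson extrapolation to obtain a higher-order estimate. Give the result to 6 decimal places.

The method has order 2: 2^2 = 4.
Weighted: (-12.9767149412) − (-3.6314236322) = -9.3452913090
Extrapolated: (-9.3452913090) / 3 = -3.1150971030

-3.115097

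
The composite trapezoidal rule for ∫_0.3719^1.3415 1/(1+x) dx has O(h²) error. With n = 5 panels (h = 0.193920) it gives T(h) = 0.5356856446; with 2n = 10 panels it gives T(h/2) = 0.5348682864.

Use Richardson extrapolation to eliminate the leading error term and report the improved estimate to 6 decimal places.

0.534596

With r = 2 the leading error scales as h^2, so the weight is 2^2 = 4.
Top: 4(0.5348682864) − (0.5356856446) = 1.6037875010
Denominator 4 − 1 = 3.
R = 1.6037875010/3 = 0.5345958337
Gap between inputs: 8.174e-04; correction applied: −0.0002724527.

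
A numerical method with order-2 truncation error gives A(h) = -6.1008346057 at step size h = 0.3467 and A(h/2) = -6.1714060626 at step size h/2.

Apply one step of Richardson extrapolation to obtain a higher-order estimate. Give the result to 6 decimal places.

Leading term ∝ h^2; use weight 4 = 2^2.
A(h/2) − A(h) = -6.1714060626 − (-6.1008346057) = -0.0705714569
Correction (A(h/2) − A(h))/(4 − 1) = (-0.0705714569)/3 = -0.0235238190
R = A(h/2) + (A(h/2) − A(h))/3 = -6.1714060626 − 0.0235238190 = -6.1949298816

-6.194930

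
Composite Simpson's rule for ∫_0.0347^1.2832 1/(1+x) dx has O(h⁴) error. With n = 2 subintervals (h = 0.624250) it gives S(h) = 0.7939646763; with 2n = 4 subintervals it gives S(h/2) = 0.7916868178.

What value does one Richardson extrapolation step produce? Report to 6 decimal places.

0.791535

Method order is 4; weight 2^4 = 16.
Weighted: 12.6669890848 − 0.7939646763 = 11.8730244085
Divide by 2^4 − 1 = 15.
Result: 0.7915349606
Shift from A(h/2): −0.0001518572.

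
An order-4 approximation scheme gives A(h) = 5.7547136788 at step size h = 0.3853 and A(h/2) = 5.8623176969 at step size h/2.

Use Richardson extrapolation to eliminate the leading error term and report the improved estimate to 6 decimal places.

Order 4 gives 2^r = 16 and 2^r − 1 = 15.
16 × 5.8623176969 = 93.7970831504; 93.7970831504 − 5.7547136788 = 88.0423694716
R = 88.0423694716/15 = 5.8694912981
Gap between inputs: 1.076e-01; correction applied: +0.0071736012.

5.869491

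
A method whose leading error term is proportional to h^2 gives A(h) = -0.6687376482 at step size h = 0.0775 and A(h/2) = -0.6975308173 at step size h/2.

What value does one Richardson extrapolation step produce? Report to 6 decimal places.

Error is O(h^2); halving h shrinks it by 2^2 = 4.
Top: 4(-0.6975308173) − (-0.6687376482) = -2.1213856210
Divide by 2^2 − 1 = 3.
Extrapolated: (-2.1213856210) / 3 = -0.7071285403
Correction |R − A(h/2)| = 9.598e-03; gap |A(h/2) − A(h)| = 2.879e-02.

-0.707129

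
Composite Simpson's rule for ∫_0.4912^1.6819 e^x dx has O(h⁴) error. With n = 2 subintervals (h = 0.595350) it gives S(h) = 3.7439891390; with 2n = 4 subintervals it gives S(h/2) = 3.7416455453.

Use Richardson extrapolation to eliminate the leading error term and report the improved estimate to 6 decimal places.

Error is O(h^4); halving h shrinks it by 2^4 = 16.
Numerator 16*A(h/2) − A(h) = 16*3.7416455453 − 3.7439891390 = 56.1223395858
(16*3.7416455453 − 3.7439891390)/(16 − 1) = 3.7414893057

3.741489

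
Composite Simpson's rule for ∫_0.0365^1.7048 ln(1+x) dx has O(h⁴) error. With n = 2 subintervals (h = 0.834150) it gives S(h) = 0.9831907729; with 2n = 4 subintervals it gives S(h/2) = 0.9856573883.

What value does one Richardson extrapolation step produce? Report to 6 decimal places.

r = 4, so 2^r = 16.
16*0.9856573883 = 15.7705182128; 15.7705182128 − 0.9831907729 = 14.7873274399
Extrapolated: 14.7873274399 / 15 = 0.9858218293

0.985822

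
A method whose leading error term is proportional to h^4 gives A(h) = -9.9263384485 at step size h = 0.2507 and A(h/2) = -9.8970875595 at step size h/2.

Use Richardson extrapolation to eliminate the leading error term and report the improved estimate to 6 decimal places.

Order 4 gives 2^r = 16 and 2^r − 1 = 15.
Difference of the inputs: -9.8970875595 − (-9.9263384485) = 0.0292508890
Correction (A(h/2) − A(h))/(16 − 1) = 0.0292508890/15 = 0.0019500593
R = -9.8970875595 + 0.0019500593 = -9.8951375002

-9.895138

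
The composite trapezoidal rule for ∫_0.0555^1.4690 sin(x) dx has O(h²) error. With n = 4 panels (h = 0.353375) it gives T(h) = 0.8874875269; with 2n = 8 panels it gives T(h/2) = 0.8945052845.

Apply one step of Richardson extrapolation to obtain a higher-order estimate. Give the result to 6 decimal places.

Error is O(h^2); halving h shrinks it by 2^2 = 4.
Numerator 4*A(h/2) − A(h) = 4*0.8945052845 − 0.8874875269 = 2.6905336111
Divide by 2^2 − 1 = 3.
(4*0.8945052845 − 0.8874875269)/(4 − 1) = 0.8968445370
Gap between inputs: 7.018e-03; correction applied: +0.0023392525.

0.896845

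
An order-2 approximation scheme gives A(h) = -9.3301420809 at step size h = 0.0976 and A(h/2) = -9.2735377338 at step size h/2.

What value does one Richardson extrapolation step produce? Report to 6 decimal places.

r = 2, so 2^r = 4.
Numerator 4 × A(h/2) − A(h) = 4 × (-9.2735377338) − (-9.3301420809) = -27.7640088543
R = (-27.7640088543)/3 = -9.2546696181
Gap between inputs: 5.660e-02; correction applied: +0.0188681157.

-9.254670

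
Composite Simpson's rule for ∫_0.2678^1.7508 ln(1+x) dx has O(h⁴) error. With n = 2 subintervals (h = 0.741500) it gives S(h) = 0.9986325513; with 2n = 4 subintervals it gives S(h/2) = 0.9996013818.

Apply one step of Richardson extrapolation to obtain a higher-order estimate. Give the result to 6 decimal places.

Order 4 gives 2^r = 16 and 2^r − 1 = 15.
Top: 16(0.9996013818) − (0.9986325513) = 14.9949895575
Divide by 2^4 − 1 = 15.
Extrapolated: 14.9949895575 / 15 = 0.9996659705

0.999666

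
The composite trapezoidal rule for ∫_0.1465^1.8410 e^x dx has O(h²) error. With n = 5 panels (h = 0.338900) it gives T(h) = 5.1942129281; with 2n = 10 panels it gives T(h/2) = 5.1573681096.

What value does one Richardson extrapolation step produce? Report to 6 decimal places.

5.145087

Method order is 2; weight 2^2 = 4.
4×5.1573681096 = 20.6294724384; 20.6294724384 − 5.1942129281 = 15.4352595103
Denominator 4 − 1 = 3.
Result: 5.1450865034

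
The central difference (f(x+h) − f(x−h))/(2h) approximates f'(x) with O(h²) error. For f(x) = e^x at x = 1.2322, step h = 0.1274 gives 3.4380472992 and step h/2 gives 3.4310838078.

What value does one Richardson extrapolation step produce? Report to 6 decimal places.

3.428763

r = 2, so 2^r = 4.
Difference of the inputs: 3.4310838078 − 3.4380472992 = -0.0069634914
Correction (A(h/2) − A(h))/(4 − 1) = (-0.0069634914)/3 = -0.0023211638
R = A(h/2) + (A(h/2) − A(h))/3 = 3.4310838078 − 0.0023211638 = 3.4287626440
Gap between inputs: 6.963e-03; correction applied: −0.0023211638.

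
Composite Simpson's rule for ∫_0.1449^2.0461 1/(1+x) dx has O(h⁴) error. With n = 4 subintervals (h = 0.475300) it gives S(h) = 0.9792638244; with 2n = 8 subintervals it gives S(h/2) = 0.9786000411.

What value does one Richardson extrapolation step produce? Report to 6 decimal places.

0.978556

Order 4 gives 2^r = 16 and 2^r − 1 = 15.
16·0.9786000411 = 15.6576006576; subtract 0.9792638244 → 14.6783368332
(16·0.9786000411 − 0.9792638244)/(16 − 1) = 0.9785557889
Gap between inputs: 6.638e-04; correction applied: −0.0000442522.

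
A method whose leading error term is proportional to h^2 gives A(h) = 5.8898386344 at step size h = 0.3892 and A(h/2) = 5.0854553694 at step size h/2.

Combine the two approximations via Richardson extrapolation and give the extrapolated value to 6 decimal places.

4.817328

Error is O(h^2); halving h shrinks it by 2^2 = 4.
Difference of the inputs: 5.0854553694 − 5.8898386344 = -0.8043832650
Divide by 2^2 − 1 = 3: (-0.8043832650)/3 = -0.2681277550
R = 5.0854553694 − 0.2681277550 = 4.8173276144
Gap between inputs: 8.044e-01; correction applied: −0.2681277550.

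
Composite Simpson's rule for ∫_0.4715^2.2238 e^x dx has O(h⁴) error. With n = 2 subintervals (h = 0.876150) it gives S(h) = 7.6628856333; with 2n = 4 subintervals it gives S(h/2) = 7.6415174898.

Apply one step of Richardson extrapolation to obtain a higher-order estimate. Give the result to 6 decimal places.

7.640093

r = 4: numerator weight 16, denominator 15.
16×7.6415174898 = 122.2642798368; subtract 7.6628856333 → 114.6013942035
(16×7.6415174898 − 7.6628856333)/(16 − 1) = 7.6400929469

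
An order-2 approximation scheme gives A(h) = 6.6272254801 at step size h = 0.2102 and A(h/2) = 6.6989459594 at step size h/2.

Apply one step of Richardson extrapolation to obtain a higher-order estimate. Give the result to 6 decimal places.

r = 2, so 2^r = 4.
Weighted: 26.7957838376 − 6.6272254801 = 20.1685583575
Extrapolated: 20.1685583575 / 3 = 6.7228527858
Gap between inputs: 7.172e-02; correction applied: +0.0239068264.

6.722853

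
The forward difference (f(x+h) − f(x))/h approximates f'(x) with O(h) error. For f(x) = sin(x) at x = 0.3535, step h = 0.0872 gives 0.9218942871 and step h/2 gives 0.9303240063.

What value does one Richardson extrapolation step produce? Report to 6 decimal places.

Order 1 gives 2^r = 2 and 2^r − 1 = 1.
2 × 0.9303240063 = 1.8606480126; subtract 0.9218942871 → 0.9387537255
Denominator 2 − 1 = 1.
Extrapolated: 0.9387537255 / 1 = 0.9387537255

0.938754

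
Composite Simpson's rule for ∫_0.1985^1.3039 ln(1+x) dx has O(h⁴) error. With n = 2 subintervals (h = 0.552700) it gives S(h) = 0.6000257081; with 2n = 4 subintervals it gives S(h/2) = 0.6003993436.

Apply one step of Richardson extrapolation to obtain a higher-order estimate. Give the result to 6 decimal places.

With r = 4 the leading error scales as h^4, so the weight is 2^4 = 16.
2^4 × A(h/2) = 9.6063894976; minus A(h) gives 9.0063637895.
Denominator 16 − 1 = 15.
9.0063637895 ÷ 15 = 0.6004242526

0.600424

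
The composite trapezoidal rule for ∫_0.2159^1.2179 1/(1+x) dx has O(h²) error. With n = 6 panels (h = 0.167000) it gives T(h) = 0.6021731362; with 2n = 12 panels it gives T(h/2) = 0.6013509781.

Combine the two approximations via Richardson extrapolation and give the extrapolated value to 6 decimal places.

Method order is 2; weight 2^2 = 4.
Top: 4(0.6013509781) − (0.6021731362) = 1.8032307762
1.8032307762 ÷ 3 = 0.6010769254
Correction |R − A(h/2)| = 2.741e-04; gap |A(h/2) − A(h)| = 8.222e-04.

0.601077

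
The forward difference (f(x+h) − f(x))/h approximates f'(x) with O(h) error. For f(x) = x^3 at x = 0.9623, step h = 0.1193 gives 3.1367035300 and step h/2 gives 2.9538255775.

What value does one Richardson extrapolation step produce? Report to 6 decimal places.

r = 1: numerator weight 2, denominator 1.
Weighted: 5.9076511550 − 3.1367035300 = 2.7709476250
Extrapolated: 2.7709476250 / 1 = 2.7709476250

2.770948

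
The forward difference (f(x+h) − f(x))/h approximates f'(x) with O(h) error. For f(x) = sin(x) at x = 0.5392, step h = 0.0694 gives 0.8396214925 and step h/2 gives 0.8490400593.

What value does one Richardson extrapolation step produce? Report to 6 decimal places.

Method order is 1; weight 2^1 = 2.
Top: 2(0.8490400593) − (0.8396214925) = 0.8584586261
Extrapolated: 0.8584586261 / 1 = 0.8584586261

0.858459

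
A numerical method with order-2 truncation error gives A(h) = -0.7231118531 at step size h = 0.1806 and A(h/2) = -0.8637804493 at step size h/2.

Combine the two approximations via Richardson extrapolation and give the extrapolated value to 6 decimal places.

r = 2: numerator weight 4, denominator 3.
4·(-0.8637804493) = -3.4551217972; subtract (-0.7231118531) → -2.7320099441
(-2.7320099441) ÷ 3 = -0.9106699814
Shift from A(h/2): −0.0468895321.

-0.910670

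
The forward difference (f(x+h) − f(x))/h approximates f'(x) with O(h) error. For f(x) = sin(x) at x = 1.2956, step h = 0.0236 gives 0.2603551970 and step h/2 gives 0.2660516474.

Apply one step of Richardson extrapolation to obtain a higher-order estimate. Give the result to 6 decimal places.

0.271748

Leading term ∝ h^1; use weight 2 = 2^1.
Top: 2(0.2660516474) − (0.2603551970) = 0.2717480978
R = 0.2717480978/1 = 0.2717480978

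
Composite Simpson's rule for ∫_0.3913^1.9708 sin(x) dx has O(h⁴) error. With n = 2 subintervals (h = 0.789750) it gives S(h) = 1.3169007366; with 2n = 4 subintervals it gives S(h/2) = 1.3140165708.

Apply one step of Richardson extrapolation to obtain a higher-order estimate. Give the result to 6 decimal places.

1.313824

Method order is 4; weight 2^4 = 16.
Weighted: 21.0242651328 − 1.3169007366 = 19.7073643962
Denominator 16 − 1 = 15.
So the Richardson estimate is 1.3138242931.
Correction |R − A(h/2)| = 1.923e-04; gap |A(h/2) − A(h)| = 2.884e-03.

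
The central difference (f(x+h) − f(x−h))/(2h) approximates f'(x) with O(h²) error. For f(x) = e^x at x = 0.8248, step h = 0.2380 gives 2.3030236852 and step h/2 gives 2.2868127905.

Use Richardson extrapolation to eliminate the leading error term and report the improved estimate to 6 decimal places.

2.281409

r = 2, so 2^r = 4.
2^2·A(h/2) = 9.1472511620; minus A(h) gives 6.8442274768.
Denominator 4 − 1 = 3.
Extrapolated: 6.8442274768 / 3 = 2.2814091589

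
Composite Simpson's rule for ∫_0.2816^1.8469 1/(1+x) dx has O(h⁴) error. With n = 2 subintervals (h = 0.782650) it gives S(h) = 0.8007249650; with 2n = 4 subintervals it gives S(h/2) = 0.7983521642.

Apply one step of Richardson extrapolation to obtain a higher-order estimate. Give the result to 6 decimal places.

0.798194

With r = 4 the leading error scales as h^4, so the weight is 2^4 = 16.
Weighted: 12.7736346272 − 0.8007249650 = 11.9729096622
(16·0.7983521642 − 0.8007249650)/(16 − 1) = 0.7981939775
Shift from A(h/2): −0.0001581867.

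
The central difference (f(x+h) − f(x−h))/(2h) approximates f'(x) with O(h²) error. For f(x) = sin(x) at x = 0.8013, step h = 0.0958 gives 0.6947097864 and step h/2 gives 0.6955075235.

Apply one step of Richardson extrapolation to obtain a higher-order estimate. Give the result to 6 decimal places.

0.695773

Method order is 2; weight 2^2 = 4.
Numerator 4·A(h/2) − A(h) = 4·0.6955075235 − 0.6947097864 = 2.0873203076
Divide by 2^2 − 1 = 3.
Result: 0.6957734359
Gap between inputs: 7.977e-04; correction applied: +0.0002659124.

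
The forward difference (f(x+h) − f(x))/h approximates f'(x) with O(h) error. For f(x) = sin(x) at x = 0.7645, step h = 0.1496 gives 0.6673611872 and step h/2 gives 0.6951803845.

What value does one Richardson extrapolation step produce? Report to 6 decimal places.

r = 1, so 2^r = 2.
Weighted: 1.3903607690 − 0.6673611872 = 0.7229995818
Divide by 2^1 − 1 = 1.
(2×0.6951803845 − 0.6673611872)/(2 − 1) = 0.7229995818
Gap between inputs: 2.782e-02; correction applied: +0.0278191973.

0.723000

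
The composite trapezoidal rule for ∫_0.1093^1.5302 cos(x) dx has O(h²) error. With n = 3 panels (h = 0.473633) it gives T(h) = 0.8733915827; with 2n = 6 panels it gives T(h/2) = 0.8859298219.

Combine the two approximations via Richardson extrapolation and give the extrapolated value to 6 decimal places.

0.890109

Method order is 2; weight 2^2 = 4.
Numerator 4·A(h/2) − A(h) = 4·0.8859298219 − 0.8733915827 = 2.6703277049
Denominator 4 − 1 = 3.
Extrapolated: 2.6703277049 / 3 = 0.8901092350
Correction |R − A(h/2)| = 4.179e-03; gap |A(h/2) − A(h)| = 1.254e-02.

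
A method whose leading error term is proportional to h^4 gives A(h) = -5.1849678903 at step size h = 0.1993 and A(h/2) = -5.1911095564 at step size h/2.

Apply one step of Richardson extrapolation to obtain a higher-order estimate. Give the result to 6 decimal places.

Error is O(h^4); halving h shrinks it by 2^4 = 16.
2^4·A(h/2) = -83.0577529024; minus A(h) gives -77.8727850121.
R = (-77.8727850121)/15 = -5.1915190008
Gap between inputs: 6.142e-03; correction applied: −0.0004094444.

-5.191519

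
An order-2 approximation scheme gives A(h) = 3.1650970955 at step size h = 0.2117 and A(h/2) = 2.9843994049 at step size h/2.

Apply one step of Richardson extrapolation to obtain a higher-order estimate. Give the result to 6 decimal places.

2.924167

Method order is 2; weight 2^2 = 4.
Weighted: 11.9375976196 − 3.1650970955 = 8.7725005241
Divide by 2^2 − 1 = 3.
Result: 2.9241668414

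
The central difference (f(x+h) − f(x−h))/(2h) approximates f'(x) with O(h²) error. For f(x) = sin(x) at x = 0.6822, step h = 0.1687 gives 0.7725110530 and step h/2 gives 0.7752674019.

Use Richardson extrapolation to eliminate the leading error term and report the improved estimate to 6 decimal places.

Leading term ∝ h^2; use weight 4 = 2^2.
Numerator 4×A(h/2) − A(h) = 4×0.7752674019 − 0.7725110530 = 2.3285585546
Denominator 4 − 1 = 3.
R = 2.3285585546/3 = 0.7761861849
Shift from A(h/2): +0.0009187830.

0.776186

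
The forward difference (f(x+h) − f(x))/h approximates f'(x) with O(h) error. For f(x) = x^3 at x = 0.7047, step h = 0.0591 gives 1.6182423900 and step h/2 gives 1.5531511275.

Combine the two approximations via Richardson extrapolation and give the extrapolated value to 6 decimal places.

Order 1 gives 2^r = 2 and 2^r − 1 = 1.
Weighted: 3.1063022550 − 1.6182423900 = 1.4880598650
1.4880598650 ÷ 1 = 1.4880598650
Shift from A(h/2): −0.0650912625.

1.488060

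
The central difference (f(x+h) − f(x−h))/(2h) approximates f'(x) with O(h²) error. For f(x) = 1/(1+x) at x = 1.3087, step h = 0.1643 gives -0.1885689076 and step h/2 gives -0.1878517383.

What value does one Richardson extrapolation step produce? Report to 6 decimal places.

-0.187613

Method order is 2; weight 2^2 = 4.
4·(-0.1878517383) − (-0.1885689076) = -0.5628380456
Denominator 4 − 1 = 3.
(4·(-0.1878517383) − (-0.1885689076))/(4 − 1) = -0.1876126819
Shift from A(h/2): +0.0002390564.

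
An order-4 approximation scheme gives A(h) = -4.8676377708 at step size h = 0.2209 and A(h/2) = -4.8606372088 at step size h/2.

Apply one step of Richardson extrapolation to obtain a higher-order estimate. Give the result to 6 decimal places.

r = 4, so 2^r = 16.
A(h/2) − A(h) = -4.8606372088 − (-4.8676377708) = 0.0070005620
Divide by 2^4 − 1 = 15: 0.0070005620/15 = 0.0004667041
R = -4.8606372088 + 0.0004667041 = -4.8601705047
Shift from A(h/2): +0.0004667041.

-4.860171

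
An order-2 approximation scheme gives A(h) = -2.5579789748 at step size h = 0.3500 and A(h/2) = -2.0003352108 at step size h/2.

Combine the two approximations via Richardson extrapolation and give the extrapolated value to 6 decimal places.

-1.814454

Leading term ∝ h^2; use weight 4 = 2^2.
4·(-2.0003352108) = -8.0013408432; (-8.0013408432) − (-2.5579789748) = -5.4433618684
(4·(-2.0003352108) − (-2.5579789748))/(4 − 1) = -1.8144539561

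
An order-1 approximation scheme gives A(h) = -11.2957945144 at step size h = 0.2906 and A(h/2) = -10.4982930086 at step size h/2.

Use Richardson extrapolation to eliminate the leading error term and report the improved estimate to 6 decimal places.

Method order is 1; weight 2^1 = 2.
2×(-10.4982930086) = -20.9965860172; subtract (-11.2957945144) → -9.7007915028
R = (-9.7007915028)/1 = -9.7007915028
Shift from A(h/2): +0.7975015058.

-9.700792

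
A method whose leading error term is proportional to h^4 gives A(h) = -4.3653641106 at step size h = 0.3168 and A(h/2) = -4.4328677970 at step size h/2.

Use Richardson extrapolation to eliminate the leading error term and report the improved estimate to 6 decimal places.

-4.437368

r = 4, so 2^r = 16.
Top: 16(-4.4328677970) − (-4.3653641106) = -66.5605206414
Denominator 16 − 1 = 15.
Result: -4.4373680428
Gap between inputs: 6.750e-02; correction applied: −0.0045002458.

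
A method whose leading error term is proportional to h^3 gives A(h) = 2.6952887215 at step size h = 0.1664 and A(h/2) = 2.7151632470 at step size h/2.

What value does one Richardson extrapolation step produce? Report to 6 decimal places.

Method order is 3; weight 2^3 = 8.
Difference of the inputs: 2.7151632470 − 2.6952887215 = 0.0198745255
Divide by 2^3 − 1 = 7: 0.0198745255/7 = 0.0028392179
R = 2.7151632470 + 0.0028392179 = 2.7180024649
Gap between inputs: 1.987e-02; correction applied: +0.0028392179.

2.718002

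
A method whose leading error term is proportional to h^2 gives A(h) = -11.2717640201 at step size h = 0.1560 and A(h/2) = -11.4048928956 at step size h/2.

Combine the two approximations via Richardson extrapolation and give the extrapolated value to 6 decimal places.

With r = 2 the leading error scales as h^2, so the weight is 2^2 = 4.
4·(-11.4048928956) = -45.6195715824; subtract (-11.2717640201) → -34.3478075623
Denominator 4 − 1 = 3.
(-34.3478075623) ÷ 3 = -11.4492691874
Gap between inputs: 1.331e-01; correction applied: −0.0443762918.

-11.449269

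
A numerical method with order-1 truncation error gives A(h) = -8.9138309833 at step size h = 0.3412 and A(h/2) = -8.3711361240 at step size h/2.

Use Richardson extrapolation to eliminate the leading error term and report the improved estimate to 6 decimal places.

-7.828441

Leading term ∝ h^1; use weight 2 = 2^1.
Numerator 2·A(h/2) − A(h) = 2·(-8.3711361240) − (-8.9138309833) = -7.8284412647
Denominator 2 − 1 = 1.
(-7.8284412647) ÷ 1 = -7.8284412647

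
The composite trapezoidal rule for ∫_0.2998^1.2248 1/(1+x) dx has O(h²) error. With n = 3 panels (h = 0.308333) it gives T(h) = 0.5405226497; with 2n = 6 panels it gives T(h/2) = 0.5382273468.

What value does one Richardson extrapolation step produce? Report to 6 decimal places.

0.537462

With r = 2 the leading error scales as h^2, so the weight is 2^2 = 4.
4 × 0.5382273468 = 2.1529093872; subtract 0.5405226497 → 1.6123867375
Extrapolated: 1.6123867375 / 3 = 0.5374622458
Correction |R − A(h/2)| = 7.651e-04; gap |A(h/2) − A(h)| = 2.295e-03.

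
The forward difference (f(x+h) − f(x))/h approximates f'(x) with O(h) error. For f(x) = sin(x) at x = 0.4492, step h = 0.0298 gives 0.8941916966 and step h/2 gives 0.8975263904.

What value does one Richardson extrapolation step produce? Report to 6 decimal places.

0.900861

The method has order 1: 2^1 = 2.
2*0.8975263904 = 1.7950527808; subtract 0.8941916966 → 0.9008610842
Divide by 2^1 − 1 = 1.
So the Richardson estimate is 0.9008610842.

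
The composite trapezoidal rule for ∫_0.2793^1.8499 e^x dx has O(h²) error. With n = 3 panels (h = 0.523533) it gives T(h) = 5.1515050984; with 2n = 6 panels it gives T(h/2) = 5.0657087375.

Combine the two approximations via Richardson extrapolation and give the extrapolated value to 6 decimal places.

5.037110

With r = 2 the leading error scales as h^2, so the weight is 2^2 = 4.
4·5.0657087375 = 20.2628349500; 20.2628349500 − 5.1515050984 = 15.1113298516
Denominator 4 − 1 = 3.
So the Richardson estimate is 5.0371099505.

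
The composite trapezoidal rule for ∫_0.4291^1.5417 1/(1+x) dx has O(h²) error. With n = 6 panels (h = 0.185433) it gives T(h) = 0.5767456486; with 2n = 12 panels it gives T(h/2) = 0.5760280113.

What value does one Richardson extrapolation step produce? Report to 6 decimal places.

0.575789

r = 2: numerator weight 4, denominator 3.
Numerator 4 × A(h/2) − A(h) = 4 × 0.5760280113 − 0.5767456486 = 1.7273663966
Extrapolated: 1.7273663966 / 3 = 0.5757887989
Shift from A(h/2): −0.0002392124.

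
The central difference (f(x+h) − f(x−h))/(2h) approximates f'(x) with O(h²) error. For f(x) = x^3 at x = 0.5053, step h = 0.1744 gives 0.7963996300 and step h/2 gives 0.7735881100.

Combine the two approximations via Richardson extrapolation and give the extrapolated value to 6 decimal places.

0.765984

r = 2: numerator weight 4, denominator 3.
4×0.7735881100 = 3.0943524400; subtract 0.7963996300 → 2.2979528100
Denominator 4 − 1 = 3.
R = 2.2979528100/3 = 0.7659842700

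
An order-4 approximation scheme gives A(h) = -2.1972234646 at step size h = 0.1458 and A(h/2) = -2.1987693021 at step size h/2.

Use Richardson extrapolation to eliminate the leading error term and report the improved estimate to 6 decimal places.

-2.198872

Leading term ∝ h^4; use weight 16 = 2^4.
Top: 16(-2.1987693021) − (-2.1972234646) = -32.9830853690
Divide by 2^4 − 1 = 15.
(-32.9830853690) ÷ 15 = -2.1988723579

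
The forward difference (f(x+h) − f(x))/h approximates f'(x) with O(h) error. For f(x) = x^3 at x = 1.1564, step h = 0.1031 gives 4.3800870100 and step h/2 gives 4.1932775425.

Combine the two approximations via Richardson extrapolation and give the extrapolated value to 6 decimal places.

Method order is 1; weight 2^1 = 2.
Difference of the inputs: 4.1932775425 − 4.3800870100 = -0.1868094675
Divide by 2^1 − 1 = 1: (-0.1868094675)/1 = -0.1868094675
R = 4.1932775425 − 0.1868094675 = 4.0064680750

4.006468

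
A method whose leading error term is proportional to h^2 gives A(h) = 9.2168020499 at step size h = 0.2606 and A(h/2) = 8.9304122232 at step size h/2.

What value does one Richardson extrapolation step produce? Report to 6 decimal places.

Order 2 gives 2^r = 4 and 2^r − 1 = 3.
Difference of the inputs: 8.9304122232 − 9.2168020499 = -0.2863898267
Correction (A(h/2) − A(h))/(4 − 1) = (-0.2863898267)/3 = -0.0954632756
R = A(h/2) + (A(h/2) − A(h))/3 = 8.9304122232 − 0.0954632756 = 8.8349489476
Correction |R − A(h/2)| = 9.546e-02; gap |A(h/2) − A(h)| = 2.864e-01.

8.834949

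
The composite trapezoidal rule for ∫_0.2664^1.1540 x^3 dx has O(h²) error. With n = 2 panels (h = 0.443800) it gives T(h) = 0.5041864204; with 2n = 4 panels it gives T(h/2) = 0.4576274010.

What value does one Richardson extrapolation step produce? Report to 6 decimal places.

0.442108

Method order is 2; weight 2^2 = 4.
A(h/2) − A(h) = 0.4576274010 − 0.5041864204 = -0.0465590194
Correction (A(h/2) − A(h))/(4 − 1) = (-0.0465590194)/3 = -0.0155196731
R = A(h/2) + (A(h/2) − A(h))/3 = 0.4576274010 − 0.0155196731 = 0.4421077279
Correction |R − A(h/2)| = 1.552e-02; gap |A(h/2) − A(h)| = 4.656e-02.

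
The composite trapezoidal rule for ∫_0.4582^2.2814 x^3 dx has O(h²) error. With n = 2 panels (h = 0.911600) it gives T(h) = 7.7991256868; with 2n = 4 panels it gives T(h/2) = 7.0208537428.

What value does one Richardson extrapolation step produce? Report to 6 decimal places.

The method has order 2: 2^2 = 4.
4·7.0208537428 − 7.7991256868 = 20.2842892844
Divide by 2^2 − 1 = 3.
(4·7.0208537428 − 7.7991256868)/(4 − 1) = 6.7614297615

6.761430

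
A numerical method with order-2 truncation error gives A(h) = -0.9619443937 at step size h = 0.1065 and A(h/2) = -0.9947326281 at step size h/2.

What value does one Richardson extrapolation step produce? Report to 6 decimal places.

-1.005662

The method has order 2: 2^2 = 4.
4 × (-0.9947326281) = -3.9789305124; (-3.9789305124) − (-0.9619443937) = -3.0169861187
(4 × (-0.9947326281) − (-0.9619443937))/(4 − 1) = -1.0056620396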